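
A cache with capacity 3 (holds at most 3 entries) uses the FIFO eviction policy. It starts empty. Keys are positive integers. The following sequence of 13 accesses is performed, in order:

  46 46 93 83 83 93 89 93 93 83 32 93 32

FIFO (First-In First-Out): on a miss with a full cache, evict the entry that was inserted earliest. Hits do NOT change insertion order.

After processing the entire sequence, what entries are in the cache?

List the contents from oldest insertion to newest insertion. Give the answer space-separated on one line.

FIFO simulation (capacity=3):
  1. access 46: MISS. Cache (old->new): [46]
  2. access 46: HIT. Cache (old->new): [46]
  3. access 93: MISS. Cache (old->new): [46 93]
  4. access 83: MISS. Cache (old->new): [46 93 83]
  5. access 83: HIT. Cache (old->new): [46 93 83]
  6. access 93: HIT. Cache (old->new): [46 93 83]
  7. access 89: MISS, evict 46. Cache (old->new): [93 83 89]
  8. access 93: HIT. Cache (old->new): [93 83 89]
  9. access 93: HIT. Cache (old->new): [93 83 89]
  10. access 83: HIT. Cache (old->new): [93 83 89]
  11. access 32: MISS, evict 93. Cache (old->new): [83 89 32]
  12. access 93: MISS, evict 83. Cache (old->new): [89 32 93]
  13. access 32: HIT. Cache (old->new): [89 32 93]
Total: 7 hits, 6 misses, 3 evictions

Answer: 89 32 93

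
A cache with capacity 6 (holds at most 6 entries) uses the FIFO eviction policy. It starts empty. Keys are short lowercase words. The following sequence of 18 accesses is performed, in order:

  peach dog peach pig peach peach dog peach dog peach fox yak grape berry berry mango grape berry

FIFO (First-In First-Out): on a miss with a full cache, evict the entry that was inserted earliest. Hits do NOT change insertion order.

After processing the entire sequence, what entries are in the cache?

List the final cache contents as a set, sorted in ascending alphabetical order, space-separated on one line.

Answer: berry fox grape mango pig yak

Derivation:
FIFO simulation (capacity=6):
  1. access peach: MISS. Cache (old->new): [peach]
  2. access dog: MISS. Cache (old->new): [peach dog]
  3. access peach: HIT. Cache (old->new): [peach dog]
  4. access pig: MISS. Cache (old->new): [peach dog pig]
  5. access peach: HIT. Cache (old->new): [peach dog pig]
  6. access peach: HIT. Cache (old->new): [peach dog pig]
  7. access dog: HIT. Cache (old->new): [peach dog pig]
  8. access peach: HIT. Cache (old->new): [peach dog pig]
  9. access dog: HIT. Cache (old->new): [peach dog pig]
  10. access peach: HIT. Cache (old->new): [peach dog pig]
  11. access fox: MISS. Cache (old->new): [peach dog pig fox]
  12. access yak: MISS. Cache (old->new): [peach dog pig fox yak]
  13. access grape: MISS. Cache (old->new): [peach dog pig fox yak grape]
  14. access berry: MISS, evict peach. Cache (old->new): [dog pig fox yak grape berry]
  15. access berry: HIT. Cache (old->new): [dog pig fox yak grape berry]
  16. access mango: MISS, evict dog. Cache (old->new): [pig fox yak grape berry mango]
  17. access grape: HIT. Cache (old->new): [pig fox yak grape berry mango]
  18. access berry: HIT. Cache (old->new): [pig fox yak grape berry mango]
Total: 10 hits, 8 misses, 2 evictions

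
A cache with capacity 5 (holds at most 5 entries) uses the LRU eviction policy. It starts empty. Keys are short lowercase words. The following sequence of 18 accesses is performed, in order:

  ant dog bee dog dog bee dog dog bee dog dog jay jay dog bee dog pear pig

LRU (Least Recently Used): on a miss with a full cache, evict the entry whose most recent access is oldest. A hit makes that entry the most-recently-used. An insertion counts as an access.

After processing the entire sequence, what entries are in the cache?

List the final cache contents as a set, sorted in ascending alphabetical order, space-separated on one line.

Answer: bee dog jay pear pig

Derivation:
LRU simulation (capacity=5):
  1. access ant: MISS. Cache (LRU->MRU): [ant]
  2. access dog: MISS. Cache (LRU->MRU): [ant dog]
  3. access bee: MISS. Cache (LRU->MRU): [ant dog bee]
  4. access dog: HIT. Cache (LRU->MRU): [ant bee dog]
  5. access dog: HIT. Cache (LRU->MRU): [ant bee dog]
  6. access bee: HIT. Cache (LRU->MRU): [ant dog bee]
  7. access dog: HIT. Cache (LRU->MRU): [ant bee dog]
  8. access dog: HIT. Cache (LRU->MRU): [ant bee dog]
  9. access bee: HIT. Cache (LRU->MRU): [ant dog bee]
  10. access dog: HIT. Cache (LRU->MRU): [ant bee dog]
  11. access dog: HIT. Cache (LRU->MRU): [ant bee dog]
  12. access jay: MISS. Cache (LRU->MRU): [ant bee dog jay]
  13. access jay: HIT. Cache (LRU->MRU): [ant bee dog jay]
  14. access dog: HIT. Cache (LRU->MRU): [ant bee jay dog]
  15. access bee: HIT. Cache (LRU->MRU): [ant jay dog bee]
  16. access dog: HIT. Cache (LRU->MRU): [ant jay bee dog]
  17. access pear: MISS. Cache (LRU->MRU): [ant jay bee dog pear]
  18. access pig: MISS, evict ant. Cache (LRU->MRU): [jay bee dog pear pig]
Total: 12 hits, 6 misses, 1 evictions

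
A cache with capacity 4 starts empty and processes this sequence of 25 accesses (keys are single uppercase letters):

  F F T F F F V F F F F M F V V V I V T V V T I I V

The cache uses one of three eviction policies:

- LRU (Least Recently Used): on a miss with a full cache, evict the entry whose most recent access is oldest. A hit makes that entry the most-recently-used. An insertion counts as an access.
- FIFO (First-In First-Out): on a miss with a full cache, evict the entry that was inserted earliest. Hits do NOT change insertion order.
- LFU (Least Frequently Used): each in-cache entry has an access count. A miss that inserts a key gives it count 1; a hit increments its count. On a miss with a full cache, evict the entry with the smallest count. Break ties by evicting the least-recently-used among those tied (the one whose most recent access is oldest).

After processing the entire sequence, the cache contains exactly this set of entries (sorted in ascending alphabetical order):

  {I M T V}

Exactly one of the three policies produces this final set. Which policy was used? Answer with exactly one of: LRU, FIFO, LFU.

Simulating under each policy and comparing final sets:
  LRU: final set = {F I T V} -> differs
  FIFO: final set = {I M T V} -> MATCHES target
  LFU: final set = {F I T V} -> differs
Only FIFO produces the target set.

Answer: FIFO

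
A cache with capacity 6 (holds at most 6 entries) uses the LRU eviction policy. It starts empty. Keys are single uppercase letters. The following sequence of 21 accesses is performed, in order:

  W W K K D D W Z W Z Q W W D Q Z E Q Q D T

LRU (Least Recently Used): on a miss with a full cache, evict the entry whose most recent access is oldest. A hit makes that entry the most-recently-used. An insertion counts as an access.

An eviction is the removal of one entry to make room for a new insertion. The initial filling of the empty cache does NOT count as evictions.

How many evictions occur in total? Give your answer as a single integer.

LRU simulation (capacity=6):
  1. access W: MISS. Cache (LRU->MRU): [W]
  2. access W: HIT. Cache (LRU->MRU): [W]
  3. access K: MISS. Cache (LRU->MRU): [W K]
  4. access K: HIT. Cache (LRU->MRU): [W K]
  5. access D: MISS. Cache (LRU->MRU): [W K D]
  6. access D: HIT. Cache (LRU->MRU): [W K D]
  7. access W: HIT. Cache (LRU->MRU): [K D W]
  8. access Z: MISS. Cache (LRU->MRU): [K D W Z]
  9. access W: HIT. Cache (LRU->MRU): [K D Z W]
  10. access Z: HIT. Cache (LRU->MRU): [K D W Z]
  11. access Q: MISS. Cache (LRU->MRU): [K D W Z Q]
  12. access W: HIT. Cache (LRU->MRU): [K D Z Q W]
  13. access W: HIT. Cache (LRU->MRU): [K D Z Q W]
  14. access D: HIT. Cache (LRU->MRU): [K Z Q W D]
  15. access Q: HIT. Cache (LRU->MRU): [K Z W D Q]
  16. access Z: HIT. Cache (LRU->MRU): [K W D Q Z]
  17. access E: MISS. Cache (LRU->MRU): [K W D Q Z E]
  18. access Q: HIT. Cache (LRU->MRU): [K W D Z E Q]
  19. access Q: HIT. Cache (LRU->MRU): [K W D Z E Q]
  20. access D: HIT. Cache (LRU->MRU): [K W Z E Q D]
  21. access T: MISS, evict K. Cache (LRU->MRU): [W Z E Q D T]
Total: 14 hits, 7 misses, 1 evictions

Answer: 1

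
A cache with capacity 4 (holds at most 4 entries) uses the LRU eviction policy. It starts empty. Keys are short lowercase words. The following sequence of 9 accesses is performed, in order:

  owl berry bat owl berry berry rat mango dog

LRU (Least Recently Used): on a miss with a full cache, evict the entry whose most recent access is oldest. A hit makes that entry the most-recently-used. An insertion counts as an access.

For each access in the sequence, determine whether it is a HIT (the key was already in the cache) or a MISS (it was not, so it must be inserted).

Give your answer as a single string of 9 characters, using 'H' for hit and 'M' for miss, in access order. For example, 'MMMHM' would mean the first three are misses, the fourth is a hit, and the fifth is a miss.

Answer: MMMHHHMMM

Derivation:
LRU simulation (capacity=4):
  1. access owl: MISS. Cache (LRU->MRU): [owl]
  2. access berry: MISS. Cache (LRU->MRU): [owl berry]
  3. access bat: MISS. Cache (LRU->MRU): [owl berry bat]
  4. access owl: HIT. Cache (LRU->MRU): [berry bat owl]
  5. access berry: HIT. Cache (LRU->MRU): [bat owl berry]
  6. access berry: HIT. Cache (LRU->MRU): [bat owl berry]
  7. access rat: MISS. Cache (LRU->MRU): [bat owl berry rat]
  8. access mango: MISS, evict bat. Cache (LRU->MRU): [owl berry rat mango]
  9. access dog: MISS, evict owl. Cache (LRU->MRU): [berry rat mango dog]
Total: 3 hits, 6 misses, 2 evictions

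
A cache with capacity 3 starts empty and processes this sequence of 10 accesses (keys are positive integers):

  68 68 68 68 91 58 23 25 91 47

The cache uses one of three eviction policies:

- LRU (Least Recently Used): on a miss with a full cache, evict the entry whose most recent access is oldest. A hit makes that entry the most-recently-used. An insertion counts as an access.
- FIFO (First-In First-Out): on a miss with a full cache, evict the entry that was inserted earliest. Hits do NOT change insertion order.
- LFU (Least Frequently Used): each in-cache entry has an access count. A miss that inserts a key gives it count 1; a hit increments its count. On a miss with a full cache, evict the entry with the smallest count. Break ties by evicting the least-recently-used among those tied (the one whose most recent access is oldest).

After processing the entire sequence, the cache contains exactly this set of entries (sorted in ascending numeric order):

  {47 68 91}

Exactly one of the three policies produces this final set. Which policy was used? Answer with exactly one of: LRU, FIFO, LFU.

Simulating under each policy and comparing final sets:
  LRU: final set = {25 47 91} -> differs
  FIFO: final set = {25 47 91} -> differs
  LFU: final set = {47 68 91} -> MATCHES target
Only LFU produces the target set.

Answer: LFU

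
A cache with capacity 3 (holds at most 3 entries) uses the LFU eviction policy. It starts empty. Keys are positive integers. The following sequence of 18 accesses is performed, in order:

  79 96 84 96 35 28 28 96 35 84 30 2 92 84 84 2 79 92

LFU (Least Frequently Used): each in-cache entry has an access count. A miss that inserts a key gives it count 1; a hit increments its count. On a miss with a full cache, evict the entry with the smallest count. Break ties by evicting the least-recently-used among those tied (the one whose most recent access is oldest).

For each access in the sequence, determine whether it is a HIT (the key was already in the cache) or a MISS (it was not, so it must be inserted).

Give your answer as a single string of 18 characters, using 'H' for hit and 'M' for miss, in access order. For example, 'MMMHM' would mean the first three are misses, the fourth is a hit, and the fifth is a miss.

LFU simulation (capacity=3):
  1. access 79: MISS. Cache: [79(c=1)]
  2. access 96: MISS. Cache: [79(c=1) 96(c=1)]
  3. access 84: MISS. Cache: [79(c=1) 96(c=1) 84(c=1)]
  4. access 96: HIT, count now 2. Cache: [79(c=1) 84(c=1) 96(c=2)]
  5. access 35: MISS, evict 79(c=1). Cache: [84(c=1) 35(c=1) 96(c=2)]
  6. access 28: MISS, evict 84(c=1). Cache: [35(c=1) 28(c=1) 96(c=2)]
  7. access 28: HIT, count now 2. Cache: [35(c=1) 96(c=2) 28(c=2)]
  8. access 96: HIT, count now 3. Cache: [35(c=1) 28(c=2) 96(c=3)]
  9. access 35: HIT, count now 2. Cache: [28(c=2) 35(c=2) 96(c=3)]
  10. access 84: MISS, evict 28(c=2). Cache: [84(c=1) 35(c=2) 96(c=3)]
  11. access 30: MISS, evict 84(c=1). Cache: [30(c=1) 35(c=2) 96(c=3)]
  12. access 2: MISS, evict 30(c=1). Cache: [2(c=1) 35(c=2) 96(c=3)]
  13. access 92: MISS, evict 2(c=1). Cache: [92(c=1) 35(c=2) 96(c=3)]
  14. access 84: MISS, evict 92(c=1). Cache: [84(c=1) 35(c=2) 96(c=3)]
  15. access 84: HIT, count now 2. Cache: [35(c=2) 84(c=2) 96(c=3)]
  16. access 2: MISS, evict 35(c=2). Cache: [2(c=1) 84(c=2) 96(c=3)]
  17. access 79: MISS, evict 2(c=1). Cache: [79(c=1) 84(c=2) 96(c=3)]
  18. access 92: MISS, evict 79(c=1). Cache: [92(c=1) 84(c=2) 96(c=3)]
Total: 5 hits, 13 misses, 10 evictions

Answer: MMMHMMHHHMMMMMHMMM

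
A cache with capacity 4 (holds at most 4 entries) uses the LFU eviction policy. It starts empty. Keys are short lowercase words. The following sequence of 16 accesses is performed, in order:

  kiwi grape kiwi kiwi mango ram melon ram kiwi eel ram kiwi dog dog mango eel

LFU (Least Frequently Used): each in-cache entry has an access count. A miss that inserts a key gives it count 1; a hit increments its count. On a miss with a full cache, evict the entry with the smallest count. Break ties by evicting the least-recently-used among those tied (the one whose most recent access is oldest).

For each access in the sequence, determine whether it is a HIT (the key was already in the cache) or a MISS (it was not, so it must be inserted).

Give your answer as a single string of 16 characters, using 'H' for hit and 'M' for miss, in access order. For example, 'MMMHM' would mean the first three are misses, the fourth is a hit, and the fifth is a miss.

Answer: MMHHMMMHHMHHMHMM

Derivation:
LFU simulation (capacity=4):
  1. access kiwi: MISS. Cache: [kiwi(c=1)]
  2. access grape: MISS. Cache: [kiwi(c=1) grape(c=1)]
  3. access kiwi: HIT, count now 2. Cache: [grape(c=1) kiwi(c=2)]
  4. access kiwi: HIT, count now 3. Cache: [grape(c=1) kiwi(c=3)]
  5. access mango: MISS. Cache: [grape(c=1) mango(c=1) kiwi(c=3)]
  6. access ram: MISS. Cache: [grape(c=1) mango(c=1) ram(c=1) kiwi(c=3)]
  7. access melon: MISS, evict grape(c=1). Cache: [mango(c=1) ram(c=1) melon(c=1) kiwi(c=3)]
  8. access ram: HIT, count now 2. Cache: [mango(c=1) melon(c=1) ram(c=2) kiwi(c=3)]
  9. access kiwi: HIT, count now 4. Cache: [mango(c=1) melon(c=1) ram(c=2) kiwi(c=4)]
  10. access eel: MISS, evict mango(c=1). Cache: [melon(c=1) eel(c=1) ram(c=2) kiwi(c=4)]
  11. access ram: HIT, count now 3. Cache: [melon(c=1) eel(c=1) ram(c=3) kiwi(c=4)]
  12. access kiwi: HIT, count now 5. Cache: [melon(c=1) eel(c=1) ram(c=3) kiwi(c=5)]
  13. access dog: MISS, evict melon(c=1). Cache: [eel(c=1) dog(c=1) ram(c=3) kiwi(c=5)]
  14. access dog: HIT, count now 2. Cache: [eel(c=1) dog(c=2) ram(c=3) kiwi(c=5)]
  15. access mango: MISS, evict eel(c=1). Cache: [mango(c=1) dog(c=2) ram(c=3) kiwi(c=5)]
  16. access eel: MISS, evict mango(c=1). Cache: [eel(c=1) dog(c=2) ram(c=3) kiwi(c=5)]
Total: 7 hits, 9 misses, 5 evictions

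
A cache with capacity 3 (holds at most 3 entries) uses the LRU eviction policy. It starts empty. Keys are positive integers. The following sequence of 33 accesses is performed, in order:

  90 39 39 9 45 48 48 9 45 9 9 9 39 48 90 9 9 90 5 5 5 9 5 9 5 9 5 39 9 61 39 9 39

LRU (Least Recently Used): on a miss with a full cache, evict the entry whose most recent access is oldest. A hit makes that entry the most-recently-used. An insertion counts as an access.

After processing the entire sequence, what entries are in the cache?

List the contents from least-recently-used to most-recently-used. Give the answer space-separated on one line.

LRU simulation (capacity=3):
  1. access 90: MISS. Cache (LRU->MRU): [90]
  2. access 39: MISS. Cache (LRU->MRU): [90 39]
  3. access 39: HIT. Cache (LRU->MRU): [90 39]
  4. access 9: MISS. Cache (LRU->MRU): [90 39 9]
  5. access 45: MISS, evict 90. Cache (LRU->MRU): [39 9 45]
  6. access 48: MISS, evict 39. Cache (LRU->MRU): [9 45 48]
  7. access 48: HIT. Cache (LRU->MRU): [9 45 48]
  8. access 9: HIT. Cache (LRU->MRU): [45 48 9]
  9. access 45: HIT. Cache (LRU->MRU): [48 9 45]
  10. access 9: HIT. Cache (LRU->MRU): [48 45 9]
  11. access 9: HIT. Cache (LRU->MRU): [48 45 9]
  12. access 9: HIT. Cache (LRU->MRU): [48 45 9]
  13. access 39: MISS, evict 48. Cache (LRU->MRU): [45 9 39]
  14. access 48: MISS, evict 45. Cache (LRU->MRU): [9 39 48]
  15. access 90: MISS, evict 9. Cache (LRU->MRU): [39 48 90]
  16. access 9: MISS, evict 39. Cache (LRU->MRU): [48 90 9]
  17. access 9: HIT. Cache (LRU->MRU): [48 90 9]
  18. access 90: HIT. Cache (LRU->MRU): [48 9 90]
  19. access 5: MISS, evict 48. Cache (LRU->MRU): [9 90 5]
  20. access 5: HIT. Cache (LRU->MRU): [9 90 5]
  21. access 5: HIT. Cache (LRU->MRU): [9 90 5]
  22. access 9: HIT. Cache (LRU->MRU): [90 5 9]
  23. access 5: HIT. Cache (LRU->MRU): [90 9 5]
  24. access 9: HIT. Cache (LRU->MRU): [90 5 9]
  25. access 5: HIT. Cache (LRU->MRU): [90 9 5]
  26. access 9: HIT. Cache (LRU->MRU): [90 5 9]
  27. access 5: HIT. Cache (LRU->MRU): [90 9 5]
  28. access 39: MISS, evict 90. Cache (LRU->MRU): [9 5 39]
  29. access 9: HIT. Cache (LRU->MRU): [5 39 9]
  30. access 61: MISS, evict 5. Cache (LRU->MRU): [39 9 61]
  31. access 39: HIT. Cache (LRU->MRU): [9 61 39]
  32. access 9: HIT. Cache (LRU->MRU): [61 39 9]
  33. access 39: HIT. Cache (LRU->MRU): [61 9 39]
Total: 21 hits, 12 misses, 9 evictions

Answer: 61 9 39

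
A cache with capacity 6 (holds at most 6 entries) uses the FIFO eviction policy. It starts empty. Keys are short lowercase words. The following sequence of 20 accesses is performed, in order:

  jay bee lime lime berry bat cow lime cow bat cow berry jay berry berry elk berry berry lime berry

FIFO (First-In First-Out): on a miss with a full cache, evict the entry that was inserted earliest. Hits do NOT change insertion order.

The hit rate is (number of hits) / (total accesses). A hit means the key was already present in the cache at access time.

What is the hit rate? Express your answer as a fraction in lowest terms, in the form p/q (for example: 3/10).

Answer: 13/20

Derivation:
FIFO simulation (capacity=6):
  1. access jay: MISS. Cache (old->new): [jay]
  2. access bee: MISS. Cache (old->new): [jay bee]
  3. access lime: MISS. Cache (old->new): [jay bee lime]
  4. access lime: HIT. Cache (old->new): [jay bee lime]
  5. access berry: MISS. Cache (old->new): [jay bee lime berry]
  6. access bat: MISS. Cache (old->new): [jay bee lime berry bat]
  7. access cow: MISS. Cache (old->new): [jay bee lime berry bat cow]
  8. access lime: HIT. Cache (old->new): [jay bee lime berry bat cow]
  9. access cow: HIT. Cache (old->new): [jay bee lime berry bat cow]
  10. access bat: HIT. Cache (old->new): [jay bee lime berry bat cow]
  11. access cow: HIT. Cache (old->new): [jay bee lime berry bat cow]
  12. access berry: HIT. Cache (old->new): [jay bee lime berry bat cow]
  13. access jay: HIT. Cache (old->new): [jay bee lime berry bat cow]
  14. access berry: HIT. Cache (old->new): [jay bee lime berry bat cow]
  15. access berry: HIT. Cache (old->new): [jay bee lime berry bat cow]
  16. access elk: MISS, evict jay. Cache (old->new): [bee lime berry bat cow elk]
  17. access berry: HIT. Cache (old->new): [bee lime berry bat cow elk]
  18. access berry: HIT. Cache (old->new): [bee lime berry bat cow elk]
  19. access lime: HIT. Cache (old->new): [bee lime berry bat cow elk]
  20. access berry: HIT. Cache (old->new): [bee lime berry bat cow elk]
Total: 13 hits, 7 misses, 1 evictions

Hit rate = 13/20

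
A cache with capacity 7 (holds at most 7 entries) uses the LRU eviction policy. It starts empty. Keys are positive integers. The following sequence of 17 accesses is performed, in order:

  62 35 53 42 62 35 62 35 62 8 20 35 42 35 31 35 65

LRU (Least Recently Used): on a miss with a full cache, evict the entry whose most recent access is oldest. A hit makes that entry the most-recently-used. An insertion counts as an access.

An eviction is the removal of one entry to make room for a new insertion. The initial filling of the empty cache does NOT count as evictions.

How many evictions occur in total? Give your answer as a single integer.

Answer: 1

Derivation:
LRU simulation (capacity=7):
  1. access 62: MISS. Cache (LRU->MRU): [62]
  2. access 35: MISS. Cache (LRU->MRU): [62 35]
  3. access 53: MISS. Cache (LRU->MRU): [62 35 53]
  4. access 42: MISS. Cache (LRU->MRU): [62 35 53 42]
  5. access 62: HIT. Cache (LRU->MRU): [35 53 42 62]
  6. access 35: HIT. Cache (LRU->MRU): [53 42 62 35]
  7. access 62: HIT. Cache (LRU->MRU): [53 42 35 62]
  8. access 35: HIT. Cache (LRU->MRU): [53 42 62 35]
  9. access 62: HIT. Cache (LRU->MRU): [53 42 35 62]
  10. access 8: MISS. Cache (LRU->MRU): [53 42 35 62 8]
  11. access 20: MISS. Cache (LRU->MRU): [53 42 35 62 8 20]
  12. access 35: HIT. Cache (LRU->MRU): [53 42 62 8 20 35]
  13. access 42: HIT. Cache (LRU->MRU): [53 62 8 20 35 42]
  14. access 35: HIT. Cache (LRU->MRU): [53 62 8 20 42 35]
  15. access 31: MISS. Cache (LRU->MRU): [53 62 8 20 42 35 31]
  16. access 35: HIT. Cache (LRU->MRU): [53 62 8 20 42 31 35]
  17. access 65: MISS, evict 53. Cache (LRU->MRU): [62 8 20 42 31 35 65]
Total: 9 hits, 8 misses, 1 evictions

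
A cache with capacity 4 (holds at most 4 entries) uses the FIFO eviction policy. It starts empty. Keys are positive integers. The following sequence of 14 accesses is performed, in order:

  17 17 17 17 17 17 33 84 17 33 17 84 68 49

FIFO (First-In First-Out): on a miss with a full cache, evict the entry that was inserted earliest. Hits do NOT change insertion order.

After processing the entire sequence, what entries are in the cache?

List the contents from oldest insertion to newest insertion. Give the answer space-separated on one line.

Answer: 33 84 68 49

Derivation:
FIFO simulation (capacity=4):
  1. access 17: MISS. Cache (old->new): [17]
  2. access 17: HIT. Cache (old->new): [17]
  3. access 17: HIT. Cache (old->new): [17]
  4. access 17: HIT. Cache (old->new): [17]
  5. access 17: HIT. Cache (old->new): [17]
  6. access 17: HIT. Cache (old->new): [17]
  7. access 33: MISS. Cache (old->new): [17 33]
  8. access 84: MISS. Cache (old->new): [17 33 84]
  9. access 17: HIT. Cache (old->new): [17 33 84]
  10. access 33: HIT. Cache (old->new): [17 33 84]
  11. access 17: HIT. Cache (old->new): [17 33 84]
  12. access 84: HIT. Cache (old->new): [17 33 84]
  13. access 68: MISS. Cache (old->new): [17 33 84 68]
  14. access 49: MISS, evict 17. Cache (old->new): [33 84 68 49]
Total: 9 hits, 5 misses, 1 evictions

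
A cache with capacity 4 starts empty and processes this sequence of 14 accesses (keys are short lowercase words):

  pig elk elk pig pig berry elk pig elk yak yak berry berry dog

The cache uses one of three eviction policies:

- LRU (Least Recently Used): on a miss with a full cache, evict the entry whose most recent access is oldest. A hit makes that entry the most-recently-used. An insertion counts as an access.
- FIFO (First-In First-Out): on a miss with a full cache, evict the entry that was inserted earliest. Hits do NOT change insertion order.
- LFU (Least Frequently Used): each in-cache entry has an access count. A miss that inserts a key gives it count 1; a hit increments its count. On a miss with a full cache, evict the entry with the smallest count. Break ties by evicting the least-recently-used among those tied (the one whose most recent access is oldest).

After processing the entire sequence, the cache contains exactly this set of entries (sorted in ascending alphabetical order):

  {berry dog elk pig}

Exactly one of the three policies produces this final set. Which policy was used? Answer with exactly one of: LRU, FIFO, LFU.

Simulating under each policy and comparing final sets:
  LRU: final set = {berry dog elk yak} -> differs
  FIFO: final set = {berry dog elk yak} -> differs
  LFU: final set = {berry dog elk pig} -> MATCHES target
Only LFU produces the target set.

Answer: LFU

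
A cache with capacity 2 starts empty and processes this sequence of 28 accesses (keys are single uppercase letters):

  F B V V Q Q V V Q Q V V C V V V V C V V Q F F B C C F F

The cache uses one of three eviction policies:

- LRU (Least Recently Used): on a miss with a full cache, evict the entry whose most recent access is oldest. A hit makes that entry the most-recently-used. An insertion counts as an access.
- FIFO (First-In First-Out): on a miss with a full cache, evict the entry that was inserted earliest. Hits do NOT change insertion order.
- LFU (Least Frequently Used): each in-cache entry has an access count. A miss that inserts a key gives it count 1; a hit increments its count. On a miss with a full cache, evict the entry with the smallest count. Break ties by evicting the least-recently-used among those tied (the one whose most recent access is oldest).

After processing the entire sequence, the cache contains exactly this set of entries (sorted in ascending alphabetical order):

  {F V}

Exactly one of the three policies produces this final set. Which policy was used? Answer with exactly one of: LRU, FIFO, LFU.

Simulating under each policy and comparing final sets:
  LRU: final set = {C F} -> differs
  FIFO: final set = {C F} -> differs
  LFU: final set = {F V} -> MATCHES target
Only LFU produces the target set.

Answer: LFU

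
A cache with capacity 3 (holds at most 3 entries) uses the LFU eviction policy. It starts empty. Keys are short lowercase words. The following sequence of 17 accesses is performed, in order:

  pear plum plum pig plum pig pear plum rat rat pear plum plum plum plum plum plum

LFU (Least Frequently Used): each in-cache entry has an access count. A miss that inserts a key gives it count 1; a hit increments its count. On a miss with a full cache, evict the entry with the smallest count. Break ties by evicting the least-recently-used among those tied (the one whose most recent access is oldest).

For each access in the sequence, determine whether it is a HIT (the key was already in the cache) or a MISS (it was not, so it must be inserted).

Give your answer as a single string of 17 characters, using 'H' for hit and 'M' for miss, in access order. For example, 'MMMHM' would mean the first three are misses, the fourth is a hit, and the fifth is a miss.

LFU simulation (capacity=3):
  1. access pear: MISS. Cache: [pear(c=1)]
  2. access plum: MISS. Cache: [pear(c=1) plum(c=1)]
  3. access plum: HIT, count now 2. Cache: [pear(c=1) plum(c=2)]
  4. access pig: MISS. Cache: [pear(c=1) pig(c=1) plum(c=2)]
  5. access plum: HIT, count now 3. Cache: [pear(c=1) pig(c=1) plum(c=3)]
  6. access pig: HIT, count now 2. Cache: [pear(c=1) pig(c=2) plum(c=3)]
  7. access pear: HIT, count now 2. Cache: [pig(c=2) pear(c=2) plum(c=3)]
  8. access plum: HIT, count now 4. Cache: [pig(c=2) pear(c=2) plum(c=4)]
  9. access rat: MISS, evict pig(c=2). Cache: [rat(c=1) pear(c=2) plum(c=4)]
  10. access rat: HIT, count now 2. Cache: [pear(c=2) rat(c=2) plum(c=4)]
  11. access pear: HIT, count now 3. Cache: [rat(c=2) pear(c=3) plum(c=4)]
  12. access plum: HIT, count now 5. Cache: [rat(c=2) pear(c=3) plum(c=5)]
  13. access plum: HIT, count now 6. Cache: [rat(c=2) pear(c=3) plum(c=6)]
  14. access plum: HIT, count now 7. Cache: [rat(c=2) pear(c=3) plum(c=7)]
  15. access plum: HIT, count now 8. Cache: [rat(c=2) pear(c=3) plum(c=8)]
  16. access plum: HIT, count now 9. Cache: [rat(c=2) pear(c=3) plum(c=9)]
  17. access plum: HIT, count now 10. Cache: [rat(c=2) pear(c=3) plum(c=10)]
Total: 13 hits, 4 misses, 1 evictions

Answer: MMHMHHHHMHHHHHHHH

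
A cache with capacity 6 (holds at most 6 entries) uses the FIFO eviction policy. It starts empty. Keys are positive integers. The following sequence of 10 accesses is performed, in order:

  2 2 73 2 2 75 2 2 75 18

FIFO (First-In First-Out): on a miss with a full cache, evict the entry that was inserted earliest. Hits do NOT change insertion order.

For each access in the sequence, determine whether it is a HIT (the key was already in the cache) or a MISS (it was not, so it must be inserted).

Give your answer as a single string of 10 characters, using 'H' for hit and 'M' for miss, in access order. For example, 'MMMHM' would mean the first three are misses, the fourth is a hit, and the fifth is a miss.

FIFO simulation (capacity=6):
  1. access 2: MISS. Cache (old->new): [2]
  2. access 2: HIT. Cache (old->new): [2]
  3. access 73: MISS. Cache (old->new): [2 73]
  4. access 2: HIT. Cache (old->new): [2 73]
  5. access 2: HIT. Cache (old->new): [2 73]
  6. access 75: MISS. Cache (old->new): [2 73 75]
  7. access 2: HIT. Cache (old->new): [2 73 75]
  8. access 2: HIT. Cache (old->new): [2 73 75]
  9. access 75: HIT. Cache (old->new): [2 73 75]
  10. access 18: MISS. Cache (old->new): [2 73 75 18]
Total: 6 hits, 4 misses, 0 evictions

Answer: MHMHHMHHHM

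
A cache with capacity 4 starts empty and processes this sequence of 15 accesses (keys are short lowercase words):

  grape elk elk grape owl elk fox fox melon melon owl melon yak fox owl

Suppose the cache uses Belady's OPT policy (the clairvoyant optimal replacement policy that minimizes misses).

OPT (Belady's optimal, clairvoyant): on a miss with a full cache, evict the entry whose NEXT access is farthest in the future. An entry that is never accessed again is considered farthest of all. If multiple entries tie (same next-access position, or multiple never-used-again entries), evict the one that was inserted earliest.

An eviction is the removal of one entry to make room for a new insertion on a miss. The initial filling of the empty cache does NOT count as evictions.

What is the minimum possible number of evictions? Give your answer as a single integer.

OPT (Belady) simulation (capacity=4):
  1. access grape: MISS. Cache: [grape]
  2. access elk: MISS. Cache: [grape elk]
  3. access elk: HIT. Next use of elk: step 6. Cache: [grape elk]
  4. access grape: HIT. Next use of grape: never. Cache: [grape elk]
  5. access owl: MISS. Cache: [grape elk owl]
  6. access elk: HIT. Next use of elk: never. Cache: [grape elk owl]
  7. access fox: MISS. Cache: [grape elk owl fox]
  8. access fox: HIT. Next use of fox: step 14. Cache: [grape elk owl fox]
  9. access melon: MISS, evict grape (next use: never). Cache: [elk owl fox melon]
  10. access melon: HIT. Next use of melon: step 12. Cache: [elk owl fox melon]
  11. access owl: HIT. Next use of owl: step 15. Cache: [elk owl fox melon]
  12. access melon: HIT. Next use of melon: never. Cache: [elk owl fox melon]
  13. access yak: MISS, evict elk (next use: never). Cache: [owl fox melon yak]
  14. access fox: HIT. Next use of fox: never. Cache: [owl fox melon yak]
  15. access owl: HIT. Next use of owl: never. Cache: [owl fox melon yak]
Total: 9 hits, 6 misses, 2 evictions

Answer: 2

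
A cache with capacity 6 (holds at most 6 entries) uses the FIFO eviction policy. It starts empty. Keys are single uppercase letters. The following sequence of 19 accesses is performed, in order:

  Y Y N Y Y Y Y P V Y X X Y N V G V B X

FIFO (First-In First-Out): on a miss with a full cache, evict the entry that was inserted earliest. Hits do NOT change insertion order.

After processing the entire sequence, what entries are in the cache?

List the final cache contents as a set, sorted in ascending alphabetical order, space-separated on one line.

Answer: B G N P V X

Derivation:
FIFO simulation (capacity=6):
  1. access Y: MISS. Cache (old->new): [Y]
  2. access Y: HIT. Cache (old->new): [Y]
  3. access N: MISS. Cache (old->new): [Y N]
  4. access Y: HIT. Cache (old->new): [Y N]
  5. access Y: HIT. Cache (old->new): [Y N]
  6. access Y: HIT. Cache (old->new): [Y N]
  7. access Y: HIT. Cache (old->new): [Y N]
  8. access P: MISS. Cache (old->new): [Y N P]
  9. access V: MISS. Cache (old->new): [Y N P V]
  10. access Y: HIT. Cache (old->new): [Y N P V]
  11. access X: MISS. Cache (old->new): [Y N P V X]
  12. access X: HIT. Cache (old->new): [Y N P V X]
  13. access Y: HIT. Cache (old->new): [Y N P V X]
  14. access N: HIT. Cache (old->new): [Y N P V X]
  15. access V: HIT. Cache (old->new): [Y N P V X]
  16. access G: MISS. Cache (old->new): [Y N P V X G]
  17. access V: HIT. Cache (old->new): [Y N P V X G]
  18. access B: MISS, evict Y. Cache (old->new): [N P V X G B]
  19. access X: HIT. Cache (old->new): [N P V X G B]
Total: 12 hits, 7 misses, 1 evictions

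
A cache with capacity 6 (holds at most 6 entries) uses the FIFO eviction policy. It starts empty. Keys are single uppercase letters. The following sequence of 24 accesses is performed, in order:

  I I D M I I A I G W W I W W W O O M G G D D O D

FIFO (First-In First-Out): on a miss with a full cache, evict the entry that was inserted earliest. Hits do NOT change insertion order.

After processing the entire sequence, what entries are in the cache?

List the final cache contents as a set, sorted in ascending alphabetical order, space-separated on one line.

FIFO simulation (capacity=6):
  1. access I: MISS. Cache (old->new): [I]
  2. access I: HIT. Cache (old->new): [I]
  3. access D: MISS. Cache (old->new): [I D]
  4. access M: MISS. Cache (old->new): [I D M]
  5. access I: HIT. Cache (old->new): [I D M]
  6. access I: HIT. Cache (old->new): [I D M]
  7. access A: MISS. Cache (old->new): [I D M A]
  8. access I: HIT. Cache (old->new): [I D M A]
  9. access G: MISS. Cache (old->new): [I D M A G]
  10. access W: MISS. Cache (old->new): [I D M A G W]
  11. access W: HIT. Cache (old->new): [I D M A G W]
  12. access I: HIT. Cache (old->new): [I D M A G W]
  13. access W: HIT. Cache (old->new): [I D M A G W]
  14. access W: HIT. Cache (old->new): [I D M A G W]
  15. access W: HIT. Cache (old->new): [I D M A G W]
  16. access O: MISS, evict I. Cache (old->new): [D M A G W O]
  17. access O: HIT. Cache (old->new): [D M A G W O]
  18. access M: HIT. Cache (old->new): [D M A G W O]
  19. access G: HIT. Cache (old->new): [D M A G W O]
  20. access G: HIT. Cache (old->new): [D M A G W O]
  21. access D: HIT. Cache (old->new): [D M A G W O]
  22. access D: HIT. Cache (old->new): [D M A G W O]
  23. access O: HIT. Cache (old->new): [D M A G W O]
  24. access D: HIT. Cache (old->new): [D M A G W O]
Total: 17 hits, 7 misses, 1 evictions

Answer: A D G M O W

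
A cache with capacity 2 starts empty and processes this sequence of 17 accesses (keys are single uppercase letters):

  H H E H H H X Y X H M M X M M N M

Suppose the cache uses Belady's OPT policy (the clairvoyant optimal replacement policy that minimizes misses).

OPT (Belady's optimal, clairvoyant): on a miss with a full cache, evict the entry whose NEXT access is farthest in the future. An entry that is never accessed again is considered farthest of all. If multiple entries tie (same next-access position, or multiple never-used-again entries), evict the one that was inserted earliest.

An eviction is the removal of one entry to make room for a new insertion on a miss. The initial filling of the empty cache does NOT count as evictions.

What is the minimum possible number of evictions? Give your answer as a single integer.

OPT (Belady) simulation (capacity=2):
  1. access H: MISS. Cache: [H]
  2. access H: HIT. Next use of H: step 4. Cache: [H]
  3. access E: MISS. Cache: [H E]
  4. access H: HIT. Next use of H: step 5. Cache: [H E]
  5. access H: HIT. Next use of H: step 6. Cache: [H E]
  6. access H: HIT. Next use of H: step 10. Cache: [H E]
  7. access X: MISS, evict E (next use: never). Cache: [H X]
  8. access Y: MISS, evict H (next use: step 10). Cache: [X Y]
  9. access X: HIT. Next use of X: step 13. Cache: [X Y]
  10. access H: MISS, evict Y (next use: never). Cache: [X H]
  11. access M: MISS, evict H (next use: never). Cache: [X M]
  12. access M: HIT. Next use of M: step 14. Cache: [X M]
  13. access X: HIT. Next use of X: never. Cache: [X M]
  14. access M: HIT. Next use of M: step 15. Cache: [X M]
  15. access M: HIT. Next use of M: step 17. Cache: [X M]
  16. access N: MISS, evict X (next use: never). Cache: [M N]
  17. access M: HIT. Next use of M: never. Cache: [M N]
Total: 10 hits, 7 misses, 5 evictions

Answer: 5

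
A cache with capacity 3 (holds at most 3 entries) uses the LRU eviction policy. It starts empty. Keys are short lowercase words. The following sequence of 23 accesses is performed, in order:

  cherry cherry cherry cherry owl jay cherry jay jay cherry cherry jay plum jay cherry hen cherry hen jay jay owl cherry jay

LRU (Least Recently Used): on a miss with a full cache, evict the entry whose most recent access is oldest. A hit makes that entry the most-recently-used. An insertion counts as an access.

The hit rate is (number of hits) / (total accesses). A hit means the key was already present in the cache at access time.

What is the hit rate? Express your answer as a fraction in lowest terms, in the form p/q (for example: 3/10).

Answer: 16/23

Derivation:
LRU simulation (capacity=3):
  1. access cherry: MISS. Cache (LRU->MRU): [cherry]
  2. access cherry: HIT. Cache (LRU->MRU): [cherry]
  3. access cherry: HIT. Cache (LRU->MRU): [cherry]
  4. access cherry: HIT. Cache (LRU->MRU): [cherry]
  5. access owl: MISS. Cache (LRU->MRU): [cherry owl]
  6. access jay: MISS. Cache (LRU->MRU): [cherry owl jay]
  7. access cherry: HIT. Cache (LRU->MRU): [owl jay cherry]
  8. access jay: HIT. Cache (LRU->MRU): [owl cherry jay]
  9. access jay: HIT. Cache (LRU->MRU): [owl cherry jay]
  10. access cherry: HIT. Cache (LRU->MRU): [owl jay cherry]
  11. access cherry: HIT. Cache (LRU->MRU): [owl jay cherry]
  12. access jay: HIT. Cache (LRU->MRU): [owl cherry jay]
  13. access plum: MISS, evict owl. Cache (LRU->MRU): [cherry jay plum]
  14. access jay: HIT. Cache (LRU->MRU): [cherry plum jay]
  15. access cherry: HIT. Cache (LRU->MRU): [plum jay cherry]
  16. access hen: MISS, evict plum. Cache (LRU->MRU): [jay cherry hen]
  17. access cherry: HIT. Cache (LRU->MRU): [jay hen cherry]
  18. access hen: HIT. Cache (LRU->MRU): [jay cherry hen]
  19. access jay: HIT. Cache (LRU->MRU): [cherry hen jay]
  20. access jay: HIT. Cache (LRU->MRU): [cherry hen jay]
  21. access owl: MISS, evict cherry. Cache (LRU->MRU): [hen jay owl]
  22. access cherry: MISS, evict hen. Cache (LRU->MRU): [jay owl cherry]
  23. access jay: HIT. Cache (LRU->MRU): [owl cherry jay]
Total: 16 hits, 7 misses, 4 evictions

Hit rate = 16/23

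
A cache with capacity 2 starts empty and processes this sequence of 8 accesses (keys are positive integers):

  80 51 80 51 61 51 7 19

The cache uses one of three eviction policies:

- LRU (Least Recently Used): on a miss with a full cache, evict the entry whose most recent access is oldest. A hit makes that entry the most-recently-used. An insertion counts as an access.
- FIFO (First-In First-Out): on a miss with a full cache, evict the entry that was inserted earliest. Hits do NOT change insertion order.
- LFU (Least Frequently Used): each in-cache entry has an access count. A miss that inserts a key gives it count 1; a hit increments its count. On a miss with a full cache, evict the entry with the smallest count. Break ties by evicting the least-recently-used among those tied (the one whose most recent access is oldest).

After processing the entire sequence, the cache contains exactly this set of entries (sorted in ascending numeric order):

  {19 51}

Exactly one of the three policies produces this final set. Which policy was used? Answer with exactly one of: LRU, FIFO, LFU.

Simulating under each policy and comparing final sets:
  LRU: final set = {7 19} -> differs
  FIFO: final set = {7 19} -> differs
  LFU: final set = {19 51} -> MATCHES target
Only LFU produces the target set.

Answer: LFU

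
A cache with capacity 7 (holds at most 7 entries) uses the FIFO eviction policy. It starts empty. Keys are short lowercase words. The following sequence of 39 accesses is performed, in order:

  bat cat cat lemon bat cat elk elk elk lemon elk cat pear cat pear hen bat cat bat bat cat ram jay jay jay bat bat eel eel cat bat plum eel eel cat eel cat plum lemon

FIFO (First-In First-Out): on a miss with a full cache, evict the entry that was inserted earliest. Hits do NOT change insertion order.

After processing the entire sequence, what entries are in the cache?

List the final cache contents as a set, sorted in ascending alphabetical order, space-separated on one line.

FIFO simulation (capacity=7):
  1. access bat: MISS. Cache (old->new): [bat]
  2. access cat: MISS. Cache (old->new): [bat cat]
  3. access cat: HIT. Cache (old->new): [bat cat]
  4. access lemon: MISS. Cache (old->new): [bat cat lemon]
  5. access bat: HIT. Cache (old->new): [bat cat lemon]
  6. access cat: HIT. Cache (old->new): [bat cat lemon]
  7. access elk: MISS. Cache (old->new): [bat cat lemon elk]
  8. access elk: HIT. Cache (old->new): [bat cat lemon elk]
  9. access elk: HIT. Cache (old->new): [bat cat lemon elk]
  10. access lemon: HIT. Cache (old->new): [bat cat lemon elk]
  11. access elk: HIT. Cache (old->new): [bat cat lemon elk]
  12. access cat: HIT. Cache (old->new): [bat cat lemon elk]
  13. access pear: MISS. Cache (old->new): [bat cat lemon elk pear]
  14. access cat: HIT. Cache (old->new): [bat cat lemon elk pear]
  15. access pear: HIT. Cache (old->new): [bat cat lemon elk pear]
  16. access hen: MISS. Cache (old->new): [bat cat lemon elk pear hen]
  17. access bat: HIT. Cache (old->new): [bat cat lemon elk pear hen]
  18. access cat: HIT. Cache (old->new): [bat cat lemon elk pear hen]
  19. access bat: HIT. Cache (old->new): [bat cat lemon elk pear hen]
  20. access bat: HIT. Cache (old->new): [bat cat lemon elk pear hen]
  21. access cat: HIT. Cache (old->new): [bat cat lemon elk pear hen]
  22. access ram: MISS. Cache (old->new): [bat cat lemon elk pear hen ram]
  23. access jay: MISS, evict bat. Cache (old->new): [cat lemon elk pear hen ram jay]
  24. access jay: HIT. Cache (old->new): [cat lemon elk pear hen ram jay]
  25. access jay: HIT. Cache (old->new): [cat lemon elk pear hen ram jay]
  26. access bat: MISS, evict cat. Cache (old->new): [lemon elk pear hen ram jay bat]
  27. access bat: HIT. Cache (old->new): [lemon elk pear hen ram jay bat]
  28. access eel: MISS, evict lemon. Cache (old->new): [elk pear hen ram jay bat eel]
  29. access eel: HIT. Cache (old->new): [elk pear hen ram jay bat eel]
  30. access cat: MISS, evict elk. Cache (old->new): [pear hen ram jay bat eel cat]
  31. access bat: HIT. Cache (old->new): [pear hen ram jay bat eel cat]
  32. access plum: MISS, evict pear. Cache (old->new): [hen ram jay bat eel cat plum]
  33. access eel: HIT. Cache (old->new): [hen ram jay bat eel cat plum]
  34. access eel: HIT. Cache (old->new): [hen ram jay bat eel cat plum]
  35. access cat: HIT. Cache (old->new): [hen ram jay bat eel cat plum]
  36. access eel: HIT. Cache (old->new): [hen ram jay bat eel cat plum]
  37. access cat: HIT. Cache (old->new): [hen ram jay bat eel cat plum]
  38. access plum: HIT. Cache (old->new): [hen ram jay bat eel cat plum]
  39. access lemon: MISS, evict hen. Cache (old->new): [ram jay bat eel cat plum lemon]
Total: 26 hits, 13 misses, 6 evictions

Answer: bat cat eel jay lemon plum ram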